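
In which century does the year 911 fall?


Century = (year - 1) // 100 + 1
= (911 - 1) // 100 + 1
= 910 // 100 + 1
= 9 + 1

10th century


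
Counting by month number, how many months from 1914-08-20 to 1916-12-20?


From August 1914 to December 1916
2 years * 12 = 24 months, plus 4 months = 28

28 months


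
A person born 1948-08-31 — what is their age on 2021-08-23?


Birth: 1948-08-31
Reference: 2021-08-23
Year difference: 2021 - 1948 = 73
Birthday not yet reached in 2021, subtract 1

72 years old


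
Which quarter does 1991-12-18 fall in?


Month: December (month 12)
Q1: Jan-Mar, Q2: Apr-Jun, Q3: Jul-Sep, Q4: Oct-Dec

Q4


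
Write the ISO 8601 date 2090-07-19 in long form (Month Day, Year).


ISO 2090-07-19 parses as year=2090, month=07, day=19
Month 7 -> July

July 19, 2090


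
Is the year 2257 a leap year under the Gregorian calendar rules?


Gregorian leap year rule: divisible by 4, but not by 100, unless also by 400.
2257 is not divisible by 4 -> not a leap year

No


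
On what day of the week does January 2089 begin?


Target: January 1, 2089
Anchor: Jan 1, 2089. With p = 2089 - 1 = 2088: (p + p//4 - p//100 + p//400) mod 7 = (2088 + 522 - 20 + 5) mod 7 = 2595 mod 7 = 5 -> Saturday (Mon=0 ... Sun=6)
Offset from anchor: 0 days
Weekday index = (5 + 0) mod 7 = 5

Saturday


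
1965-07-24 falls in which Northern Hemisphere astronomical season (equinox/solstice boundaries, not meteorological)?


Date: July 24
Astronomical Summer (approx.; exact equinox/solstice day varies by year): June 21 to September 21
July 24 falls within the Summer window

Summer


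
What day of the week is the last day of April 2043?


April 2043 has 30 days
Anchor: Jan 1, 2043. With p = 2043 - 1 = 2042: (p + p//4 - p//100 + p//400) mod 7 = (2042 + 510 - 20 + 5) mod 7 = 2537 mod 7 = 3 -> Thursday (Mon=0 ... Sun=6)
Days before April (Jan-Mar): 90; April 1 index = (3 + 90) mod 7 = 2 -> Wednesday
Last day offset: 30 - 1 = 29 days
Weekday index = (2 + 29) mod 7 = 3

Thursday, April 30


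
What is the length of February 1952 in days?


February 1952 (leap year: yes)

29 days


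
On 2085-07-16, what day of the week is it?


Date: July 16, 2085
Anchor: Jan 1, 2085. With p = 2085 - 1 = 2084: (p + p//4 - p//100 + p//400) mod 7 = (2084 + 521 - 20 + 5) mod 7 = 2590 mod 7 = 0 -> Monday (Mon=0 ... Sun=6)
Days before July (Jan-Jun): 181; offset = 181 + 16 - 1 = 196
Weekday index = (0 + 196) mod 7 = 0

Day of the week: Monday


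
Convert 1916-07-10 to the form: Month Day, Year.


ISO 1916-07-10 parses as year=1916, month=07, day=10
Month 7 -> July

July 10, 1916


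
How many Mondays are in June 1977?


June 1977 has 30 days
Anchor: Jan 1, 1977. With p = 1977 - 1 = 1976: (p + p//4 - p//100 + p//400) mod 7 = (1976 + 494 - 19 + 4) mod 7 = 2455 mod 7 = 5 -> Saturday (Mon=0 ... Sun=6)
Days before June (Jan-May): 151; June 1 index = (5 + 151) mod 7 = 2 -> Wednesday
First Monday is June 6
Mondays: 6, 13, 20, 27

4 Mondays


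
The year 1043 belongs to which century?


Century = (year - 1) // 100 + 1
= (1043 - 1) // 100 + 1
= 1042 // 100 + 1
= 10 + 1

11th century


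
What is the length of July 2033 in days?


July 2033

31 days


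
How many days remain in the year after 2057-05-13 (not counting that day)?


Day of year: 133 of 365
Remaining = 365 - 133

232 days


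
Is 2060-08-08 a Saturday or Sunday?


Anchor: Jan 1, 2060. With p = 2060 - 1 = 2059: (p + p//4 - p//100 + p//400) mod 7 = (2059 + 514 - 20 + 5) mod 7 = 2558 mod 7 = 3 -> Thursday (Mon=0 ... Sun=6)
Day of year: 221; offset = 220
Weekday index = (3 + 220) mod 7 = 6 -> Sunday
Weekend days: Saturday, Sunday

Yes


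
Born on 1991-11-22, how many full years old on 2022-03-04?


Birth: 1991-11-22
Reference: 2022-03-04
Year difference: 2022 - 1991 = 31
Birthday not yet reached in 2022, subtract 1

30 years old


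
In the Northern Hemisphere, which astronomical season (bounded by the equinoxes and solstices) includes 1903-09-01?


Date: September 1
Astronomical Summer (approx.; exact equinox/solstice day varies by year): June 21 to September 21
September 1 falls within the Summer window

Summer


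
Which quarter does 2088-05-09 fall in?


Month: May (month 5)
Q1: Jan-Mar, Q2: Apr-Jun, Q3: Jul-Sep, Q4: Oct-Dec

Q2


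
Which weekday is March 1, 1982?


Target: March 1, 1982
Anchor: Jan 1, 1982. With p = 1982 - 1 = 1981: (p + p//4 - p//100 + p//400) mod 7 = (1981 + 495 - 19 + 4) mod 7 = 2461 mod 7 = 4 -> Friday (Mon=0 ... Sun=6)
Days before March (Jan-Feb): 59 days
Weekday index = (4 + 59) mod 7 = 0

Monday


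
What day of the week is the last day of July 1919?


July 1919 has 31 days
Anchor: Jan 1, 1919. With p = 1919 - 1 = 1918: (p + p//4 - p//100 + p//400) mod 7 = (1918 + 479 - 19 + 4) mod 7 = 2382 mod 7 = 2 -> Wednesday (Mon=0 ... Sun=6)
Days before July (Jan-Jun): 181; July 1 index = (2 + 181) mod 7 = 1 -> Tuesday
Last day offset: 31 - 1 = 30 days
Weekday index = (1 + 30) mod 7 = 3

Thursday, July 31


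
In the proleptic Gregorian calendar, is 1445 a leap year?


Gregorian leap year rule: divisible by 4, but not by 100, unless also by 400.
1445 is not divisible by 4 -> not a leap year

No


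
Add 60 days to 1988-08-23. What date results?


Start: 1988-08-23, add 60 days
August 1988 has 31 days: 31 - 23 = 8 days to August 31 -> 52 left
September 1988 has 30 days -> 22 left
October 1988: 22 <= 31 -> lands on October 22

Result: 1988-10-22


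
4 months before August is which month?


August is month 8
8 - 4 = 4

April


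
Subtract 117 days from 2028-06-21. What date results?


Start: 2028-06-21, subtract 117 days
Back 21 days from June 21 reaches May 31, 2028 -> 96 left
May 2028 has 31 days -> back to April 30, 2028 -> 65 left
April 2028 has 30 days -> back to March 31, 2028 -> 35 left
March 2028 has 31 days -> back to February 29, 2028 -> 4 left
February 2028: 29 - 4 = 25 -> lands on February 25

Result: 2028-02-25


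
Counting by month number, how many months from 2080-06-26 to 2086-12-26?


From June 2080 to December 2086
6 years * 12 = 72 months, plus 6 months = 78

78 months


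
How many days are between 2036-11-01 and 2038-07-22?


From 2036-11-01 to 2038-07-22
2036-11-01: days before November = 31 + 29 + 31 + 30 + 31 + 30 + 31 + 31 + 30 + 31 = 305 (2036 is a leap year); day of year = 305 + 1 = 306
2038-07-22: days before July = 31 + 28 + 31 + 30 + 31 + 30 = 181 (2038 is not a leap year); day of year = 181 + 22 = 203
Rest of 2036: 366 - 306 = 60
Full years 2037 (365): 365
Total = 60 + 365 + 203 = 628

628 days


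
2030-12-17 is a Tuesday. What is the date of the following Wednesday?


Current: Tuesday
Target: Wednesday
Days ahead: 1

Next Wednesday: 2030-12-18


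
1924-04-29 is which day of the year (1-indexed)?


Date: April 29, 1924
Days in months 1 through 3: 91
Plus 29 days in April

Day of year: 120


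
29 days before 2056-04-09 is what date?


Start: 2056-04-09, subtract 29 days
Back 9 days from April 9 reaches March 31, 2056 -> 20 left
March 2056: 31 - 20 = 11 -> lands on March 11

Result: 2056-03-11


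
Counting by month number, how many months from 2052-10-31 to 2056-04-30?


From October 2052 to April 2056
4 years * 12 = 48 months, minus 6 months = 42

42 months


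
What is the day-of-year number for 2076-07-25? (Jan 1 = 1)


Date: July 25, 2076
Days in months 1 through 6: 182
Plus 25 days in July

Day of year: 207


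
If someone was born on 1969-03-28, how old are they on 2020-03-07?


Birth: 1969-03-28
Reference: 2020-03-07
Year difference: 2020 - 1969 = 51
Birthday not yet reached in 2020, subtract 1

50 years old


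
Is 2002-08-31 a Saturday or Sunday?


Anchor: Jan 1, 2002. With p = 2002 - 1 = 2001: (p + p//4 - p//100 + p//400) mod 7 = (2001 + 500 - 20 + 5) mod 7 = 2486 mod 7 = 1 -> Tuesday (Mon=0 ... Sun=6)
Day of year: 243; offset = 242
Weekday index = (1 + 242) mod 7 = 5 -> Saturday
Weekend days: Saturday, Sunday

Yes


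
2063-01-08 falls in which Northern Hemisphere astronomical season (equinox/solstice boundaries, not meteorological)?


Date: January 8
Astronomical Winter (approx.; exact equinox/solstice day varies by year): December 21 to March 19
January 8 falls within the Winter window

Winter


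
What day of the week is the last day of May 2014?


May 2014 has 31 days
Anchor: Jan 1, 2014. With p = 2014 - 1 = 2013: (p + p//4 - p//100 + p//400) mod 7 = (2013 + 503 - 20 + 5) mod 7 = 2501 mod 7 = 2 -> Wednesday (Mon=0 ... Sun=6)
Days before May (Jan-Apr): 120; May 1 index = (2 + 120) mod 7 = 3 -> Thursday
Last day offset: 31 - 1 = 30 days
Weekday index = (3 + 30) mod 7 = 5

Saturday, May 31


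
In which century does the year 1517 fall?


Century = (year - 1) // 100 + 1
= (1517 - 1) // 100 + 1
= 1516 // 100 + 1
= 15 + 1

16th century


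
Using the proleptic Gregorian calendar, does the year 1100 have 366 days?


Gregorian leap year rule: divisible by 4, but not by 100, unless also by 400.
1100 is divisible by 100 but not 400 -> not a leap year

No


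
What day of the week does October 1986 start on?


Target: October 1, 1986
Anchor: Jan 1, 1986. With p = 1986 - 1 = 1985: (p + p//4 - p//100 + p//400) mod 7 = (1985 + 496 - 19 + 4) mod 7 = 2466 mod 7 = 2 -> Wednesday (Mon=0 ... Sun=6)
Days before October (Jan-Sep): 273 days
Weekday index = (2 + 273) mod 7 = 2

Wednesday


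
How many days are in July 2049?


July 2049

31 days


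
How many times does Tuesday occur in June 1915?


June 1915 has 30 days
Anchor: Jan 1, 1915. With p = 1915 - 1 = 1914: (p + p//4 - p//100 + p//400) mod 7 = (1914 + 478 - 19 + 4) mod 7 = 2377 mod 7 = 4 -> Friday (Mon=0 ... Sun=6)
Days before June (Jan-May): 151; June 1 index = (4 + 151) mod 7 = 1 -> Tuesday
First Tuesday is June 1
Tuesdays: 1, 8, 15, 22, 29

5 Tuesdays


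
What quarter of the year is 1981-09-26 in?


Month: September (month 9)
Q1: Jan-Mar, Q2: Apr-Jun, Q3: Jul-Sep, Q4: Oct-Dec

Q3


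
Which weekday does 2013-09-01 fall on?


Date: September 1, 2013
Anchor: Jan 1, 2013. With p = 2013 - 1 = 2012: (p + p//4 - p//100 + p//400) mod 7 = (2012 + 503 - 20 + 5) mod 7 = 2500 mod 7 = 1 -> Tuesday (Mon=0 ... Sun=6)
Days before September (Jan-Aug): 243; offset = 243 + 1 - 1 = 243
Weekday index = (1 + 243) mod 7 = 6

Day of the week: Sunday


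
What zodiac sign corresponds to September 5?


Date: September 5
Conventional tropical zodiac dates: Virgo from August 23 onward; Libra starts September 23
September 5 falls within the Virgo range

Virgo


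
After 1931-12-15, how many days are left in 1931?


Day of year: 349 of 365
Remaining = 365 - 349

16 days


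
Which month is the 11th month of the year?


Month 11 of 12

November


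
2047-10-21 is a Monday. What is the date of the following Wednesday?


Current: Monday
Target: Wednesday
Days ahead: 2

Next Wednesday: 2047-10-23


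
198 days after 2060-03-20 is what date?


Start: 2060-03-20, add 198 days
March 2060 has 31 days: 31 - 20 = 11 days to March 31 -> 187 left
April 2060 has 30 days -> 157 left
May 2060 has 31 days -> 126 left
June 2060 has 30 days -> 96 left
July 2060 has 31 days -> 65 left
August 2060 has 31 days -> 34 left
September 2060 has 30 days -> 4 left
October 2060: 4 <= 31 -> lands on October 4

Result: 2060-10-04


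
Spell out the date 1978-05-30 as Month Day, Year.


ISO 1978-05-30 parses as year=1978, month=05, day=30
Month 5 -> May

May 30, 1978


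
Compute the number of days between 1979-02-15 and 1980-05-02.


From 1979-02-15 to 1980-05-02
1979-02-15: days before February = 31; day of year = 31 + 15 = 46
1980-05-02: days before May = 31 + 29 + 31 + 30 = 121 (1980 is a leap year); day of year = 121 + 2 = 123
Rest of 1979: 365 - 46 = 319
Total = 319 + 123 = 442

442 days


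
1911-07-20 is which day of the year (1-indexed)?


Date: July 20, 1911
Days in months 1 through 6: 181
Plus 20 days in July

Day of year: 201


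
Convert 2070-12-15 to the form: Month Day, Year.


ISO 2070-12-15 parses as year=2070, month=12, day=15
Month 12 -> December

December 15, 2070


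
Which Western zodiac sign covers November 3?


Date: November 3
Conventional tropical zodiac dates: Scorpio from October 23 onward; Sagittarius starts November 22
November 3 falls within the Scorpio range

Scorpio


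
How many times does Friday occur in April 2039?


April 2039 has 30 days
Anchor: Jan 1, 2039. With p = 2039 - 1 = 2038: (p + p//4 - p//100 + p//400) mod 7 = (2038 + 509 - 20 + 5) mod 7 = 2532 mod 7 = 5 -> Saturday (Mon=0 ... Sun=6)
Days before April (Jan-Mar): 90; April 1 index = (5 + 90) mod 7 = 4 -> Friday
First Friday is April 1
Fridays: 1, 8, 15, 22, 29

5 Fridays


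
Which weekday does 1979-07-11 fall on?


Date: July 11, 1979
Anchor: Jan 1, 1979. With p = 1979 - 1 = 1978: (p + p//4 - p//100 + p//400) mod 7 = (1978 + 494 - 19 + 4) mod 7 = 2457 mod 7 = 0 -> Monday (Mon=0 ... Sun=6)
Days before July (Jan-Jun): 181; offset = 181 + 11 - 1 = 191
Weekday index = (0 + 191) mod 7 = 2

Day of the week: Wednesday


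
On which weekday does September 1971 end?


September 1971 has 30 days
Anchor: Jan 1, 1971. With p = 1971 - 1 = 1970: (p + p//4 - p//100 + p//400) mod 7 = (1970 + 492 - 19 + 4) mod 7 = 2447 mod 7 = 4 -> Friday (Mon=0 ... Sun=6)
Days before September (Jan-Aug): 243; September 1 index = (4 + 243) mod 7 = 2 -> Wednesday
Last day offset: 30 - 1 = 29 days
Weekday index = (2 + 29) mod 7 = 3

Thursday, September 30


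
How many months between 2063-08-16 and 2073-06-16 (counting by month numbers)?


From August 2063 to June 2073
10 years * 12 = 120 months, minus 2 months = 118

118 months


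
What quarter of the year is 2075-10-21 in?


Month: October (month 10)
Q1: Jan-Mar, Q2: Apr-Jun, Q3: Jul-Sep, Q4: Oct-Dec

Q4


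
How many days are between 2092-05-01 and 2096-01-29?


From 2092-05-01 to 2096-01-29
2092-05-01: days before May = 31 + 29 + 31 + 30 = 121 (2092 is a leap year); day of year = 121 + 1 = 122
2096-01-29: day of year = 29
Rest of 2092: 366 - 122 = 244
Full years 2093 (365), 2094 (365), 2095 (365): 1095
Total = 244 + 1095 + 29 = 1368

1368 days


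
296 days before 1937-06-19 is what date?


Start: 1937-06-19, subtract 296 days
Back 19 days from June 19 reaches May 31, 1937 -> 277 left
May 1937 has 31 days -> back to April 30, 1937 -> 246 left
April 1937 has 30 days -> back to March 31, 1937 -> 216 left
March 1937 has 31 days -> back to February 28, 1937 -> 185 left
February 1937 has 28 days -> back to January 31, 1937 -> 157 left
January 1937 has 31 days -> back to December 31, 1936 -> 126 left
December 1936 has 31 days -> back to November 30, 1936 -> 95 left
November 1936 has 30 days -> back to October 31, 1936 -> 65 left
October 1936 has 31 days -> back to September 30, 1936 -> 34 left
September 1936 has 30 days -> back to August 31, 1936 -> 4 left
August 1936: 31 - 4 = 27 -> lands on August 27

Result: 1936-08-27


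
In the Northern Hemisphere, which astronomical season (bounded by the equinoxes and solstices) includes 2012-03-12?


Date: March 12
Astronomical Winter (approx.; exact equinox/solstice day varies by year): December 21 to March 19
March 12 falls within the Winter window

Winter


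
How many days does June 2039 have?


June 2039

30 days


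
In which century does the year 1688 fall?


Century = (year - 1) // 100 + 1
= (1688 - 1) // 100 + 1
= 1687 // 100 + 1
= 16 + 1

17th century


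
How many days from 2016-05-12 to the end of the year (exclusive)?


Day of year: 133 of 366
Remaining = 366 - 133

233 days


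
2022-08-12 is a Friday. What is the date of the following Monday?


Current: Friday
Target: Monday
Days ahead: 3

Next Monday: 2022-08-15


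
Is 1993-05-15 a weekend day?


Anchor: Jan 1, 1993. With p = 1993 - 1 = 1992: (p + p//4 - p//100 + p//400) mod 7 = (1992 + 498 - 19 + 4) mod 7 = 2475 mod 7 = 4 -> Friday (Mon=0 ... Sun=6)
Day of year: 135; offset = 134
Weekday index = (4 + 134) mod 7 = 5 -> Saturday
Weekend days: Saturday, Sunday

Yes


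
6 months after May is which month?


May is month 5
5 + 6 = 11

November


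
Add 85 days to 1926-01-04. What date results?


Start: 1926-01-04, add 85 days
January 1926 has 31 days: 31 - 4 = 27 days to January 31 -> 58 left
February 1926 has 28 days -> 30 left
March 1926: 30 <= 31 -> lands on March 30

Result: 1926-03-30


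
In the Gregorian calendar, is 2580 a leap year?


Gregorian leap year rule: divisible by 4, but not by 100, unless also by 400.
2580 is divisible by 4 but not 100 -> leap year

Yes


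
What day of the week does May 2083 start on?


Target: May 1, 2083
Anchor: Jan 1, 2083. With p = 2083 - 1 = 2082: (p + p//4 - p//100 + p//400) mod 7 = (2082 + 520 - 20 + 5) mod 7 = 2587 mod 7 = 4 -> Friday (Mon=0 ... Sun=6)
Days before May (Jan-Apr): 120 days
Weekday index = (4 + 120) mod 7 = 5

Saturday


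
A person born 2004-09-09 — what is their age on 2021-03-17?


Birth: 2004-09-09
Reference: 2021-03-17
Year difference: 2021 - 2004 = 17
Birthday not yet reached in 2021, subtract 1

16 years old


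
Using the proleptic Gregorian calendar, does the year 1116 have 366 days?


Gregorian leap year rule: divisible by 4, but not by 100, unless also by 400.
1116 is divisible by 4 but not 100 -> leap year

Yes


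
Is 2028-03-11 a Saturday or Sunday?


Anchor: Jan 1, 2028. With p = 2028 - 1 = 2027: (p + p//4 - p//100 + p//400) mod 7 = (2027 + 506 - 20 + 5) mod 7 = 2518 mod 7 = 5 -> Saturday (Mon=0 ... Sun=6)
Day of year: 71; offset = 70
Weekday index = (5 + 70) mod 7 = 5 -> Saturday
Weekend days: Saturday, Sunday

Yes


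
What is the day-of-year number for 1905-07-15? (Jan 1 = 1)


Date: July 15, 1905
Days in months 1 through 6: 181
Plus 15 days in July

Day of year: 196


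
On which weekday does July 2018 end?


July 2018 has 31 days
Anchor: Jan 1, 2018. With p = 2018 - 1 = 2017: (p + p//4 - p//100 + p//400) mod 7 = (2017 + 504 - 20 + 5) mod 7 = 2506 mod 7 = 0 -> Monday (Mon=0 ... Sun=6)
Days before July (Jan-Jun): 181; July 1 index = (0 + 181) mod 7 = 6 -> Sunday
Last day offset: 31 - 1 = 30 days
Weekday index = (6 + 30) mod 7 = 1

Tuesday, July 31


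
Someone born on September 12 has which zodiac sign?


Date: September 12
Conventional tropical zodiac dates: Virgo from August 23 onward; Libra starts September 23
September 12 falls within the Virgo range

Virgo


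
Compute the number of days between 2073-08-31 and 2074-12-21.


From 2073-08-31 to 2074-12-21
2073-08-31: days before August = 31 + 28 + 31 + 30 + 31 + 30 + 31 = 212 (2073 is not a leap year); day of year = 212 + 31 = 243
2074-12-21: days before December = 31 + 28 + 31 + 30 + 31 + 30 + 31 + 31 + 30 + 31 + 30 = 334 (2074 is not a leap year); day of year = 334 + 21 = 355
Rest of 2073: 365 - 243 = 122
Total = 122 + 355 = 477

477 days


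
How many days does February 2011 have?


February 2011 (leap year: no)

28 days


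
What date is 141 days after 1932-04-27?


Start: 1932-04-27, add 141 days
April 1932 has 30 days: 30 - 27 = 3 days to April 30 -> 138 left
May 1932 has 31 days -> 107 left
June 1932 has 30 days -> 77 left
July 1932 has 31 days -> 46 left
August 1932 has 31 days -> 15 left
September 1932: 15 <= 30 -> lands on September 15

Result: 1932-09-15


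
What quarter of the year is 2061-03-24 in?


Month: March (month 3)
Q1: Jan-Mar, Q2: Apr-Jun, Q3: Jul-Sep, Q4: Oct-Dec

Q1


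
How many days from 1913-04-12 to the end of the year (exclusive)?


Day of year: 102 of 365
Remaining = 365 - 102

263 days


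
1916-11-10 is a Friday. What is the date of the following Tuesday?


Current: Friday
Target: Tuesday
Days ahead: 4

Next Tuesday: 1916-11-14


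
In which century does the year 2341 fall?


Century = (year - 1) // 100 + 1
= (2341 - 1) // 100 + 1
= 2340 // 100 + 1
= 23 + 1

24th century


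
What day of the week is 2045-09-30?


Date: September 30, 2045
Anchor: Jan 1, 2045. With p = 2045 - 1 = 2044: (p + p//4 - p//100 + p//400) mod 7 = (2044 + 511 - 20 + 5) mod 7 = 2540 mod 7 = 6 -> Sunday (Mon=0 ... Sun=6)
Days before September (Jan-Aug): 243; offset = 243 + 30 - 1 = 272
Weekday index = (6 + 272) mod 7 = 5

Day of the week: Saturday


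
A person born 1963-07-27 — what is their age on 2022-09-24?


Birth: 1963-07-27
Reference: 2022-09-24
Year difference: 2022 - 1963 = 59

59 years old


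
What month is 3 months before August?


August is month 8
8 - 3 = 5

May


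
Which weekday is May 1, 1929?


Target: May 1, 1929
Anchor: Jan 1, 1929. With p = 1929 - 1 = 1928: (p + p//4 - p//100 + p//400) mod 7 = (1928 + 482 - 19 + 4) mod 7 = 2395 mod 7 = 1 -> Tuesday (Mon=0 ... Sun=6)
Days before May (Jan-Apr): 120 days
Weekday index = (1 + 120) mod 7 = 2

Wednesday


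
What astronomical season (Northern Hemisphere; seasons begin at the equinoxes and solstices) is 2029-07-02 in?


Date: July 2
Astronomical Summer (approx.; exact equinox/solstice day varies by year): June 21 to September 21
July 2 falls within the Summer window

Summer


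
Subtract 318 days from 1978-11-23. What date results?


Start: 1978-11-23, subtract 318 days
Back 23 days from November 23 reaches October 31, 1978 -> 295 left
October 1978 has 31 days -> back to September 30, 1978 -> 264 left
September 1978 has 30 days -> back to August 31, 1978 -> 234 left
August 1978 has 31 days -> back to July 31, 1978 -> 203 left
July 1978 has 31 days -> back to June 30, 1978 -> 172 left
June 1978 has 30 days -> back to May 31, 1978 -> 142 left
May 1978 has 31 days -> back to April 30, 1978 -> 111 left
April 1978 has 30 days -> back to March 31, 1978 -> 81 left
March 1978 has 31 days -> back to February 28, 1978 -> 50 left
February 1978 has 28 days -> back to January 31, 1978 -> 22 left
January 1978: 31 - 22 = 9 -> lands on January 9

Result: 1978-01-09


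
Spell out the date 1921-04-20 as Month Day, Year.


ISO 1921-04-20 parses as year=1921, month=04, day=20
Month 4 -> April

April 20, 1921


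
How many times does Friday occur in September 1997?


September 1997 has 30 days
Anchor: Jan 1, 1997. With p = 1997 - 1 = 1996: (p + p//4 - p//100 + p//400) mod 7 = (1996 + 499 - 19 + 4) mod 7 = 2480 mod 7 = 2 -> Wednesday (Mon=0 ... Sun=6)
Days before September (Jan-Aug): 243; September 1 index = (2 + 243) mod 7 = 0 -> Monday
First Friday is September 5
Fridays: 5, 12, 19, 26

4 Fridays


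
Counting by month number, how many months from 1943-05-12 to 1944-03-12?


From May 1943 to March 1944
1 year * 12 = 12 months, minus 2 months = 10

10 months


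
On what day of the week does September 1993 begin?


Target: September 1, 1993
Anchor: Jan 1, 1993. With p = 1993 - 1 = 1992: (p + p//4 - p//100 + p//400) mod 7 = (1992 + 498 - 19 + 4) mod 7 = 2475 mod 7 = 4 -> Friday (Mon=0 ... Sun=6)
Days before September (Jan-Aug): 243 days
Weekday index = (4 + 243) mod 7 = 2

Wednesday


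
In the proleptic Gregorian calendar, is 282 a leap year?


Gregorian leap year rule: divisible by 4, but not by 100, unless also by 400.
282 is not divisible by 4 -> not a leap year

No


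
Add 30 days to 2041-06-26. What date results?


Start: 2041-06-26, add 30 days
June 2041 has 30 days: 30 - 26 = 4 days to June 30 -> 26 left
July 2041: 26 <= 31 -> lands on July 26

Result: 2041-07-26


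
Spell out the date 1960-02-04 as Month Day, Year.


ISO 1960-02-04 parses as year=1960, month=02, day=04
Month 2 -> February

February 4, 1960


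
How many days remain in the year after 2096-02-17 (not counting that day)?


Day of year: 48 of 366
Remaining = 366 - 48

318 days


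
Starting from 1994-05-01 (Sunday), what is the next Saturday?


Current: Sunday
Target: Saturday
Days ahead: 6

Next Saturday: 1994-05-07


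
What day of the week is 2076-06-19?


Date: June 19, 2076
Anchor: Jan 1, 2076. With p = 2076 - 1 = 2075: (p + p//4 - p//100 + p//400) mod 7 = (2075 + 518 - 20 + 5) mod 7 = 2578 mod 7 = 2 -> Wednesday (Mon=0 ... Sun=6)
Days before June (Jan-May): 152; offset = 152 + 19 - 1 = 170
Weekday index = (2 + 170) mod 7 = 4

Day of the week: Friday


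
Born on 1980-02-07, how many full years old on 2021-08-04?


Birth: 1980-02-07
Reference: 2021-08-04
Year difference: 2021 - 1980 = 41

41 years old


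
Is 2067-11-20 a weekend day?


Anchor: Jan 1, 2067. With p = 2067 - 1 = 2066: (p + p//4 - p//100 + p//400) mod 7 = (2066 + 516 - 20 + 5) mod 7 = 2567 mod 7 = 5 -> Saturday (Mon=0 ... Sun=6)
Day of year: 324; offset = 323
Weekday index = (5 + 323) mod 7 = 6 -> Sunday
Weekend days: Saturday, Sunday

Yes


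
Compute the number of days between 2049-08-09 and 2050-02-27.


From 2049-08-09 to 2050-02-27
2049-08-09: days before August = 31 + 28 + 31 + 30 + 31 + 30 + 31 = 212 (2049 is not a leap year); day of year = 212 + 9 = 221
2050-02-27: days before February = 31; day of year = 31 + 27 = 58
Rest of 2049: 365 - 221 = 144
Total = 144 + 58 = 202

202 days


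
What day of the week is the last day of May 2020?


May 2020 has 31 days
Anchor: Jan 1, 2020. With p = 2020 - 1 = 2019: (p + p//4 - p//100 + p//400) mod 7 = (2019 + 504 - 20 + 5) mod 7 = 2508 mod 7 = 2 -> Wednesday (Mon=0 ... Sun=6)
Days before May (Jan-Apr): 121; May 1 index = (2 + 121) mod 7 = 4 -> Friday
Last day offset: 31 - 1 = 30 days
Weekday index = (4 + 30) mod 7 = 6

Sunday, May 31


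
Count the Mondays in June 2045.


June 2045 has 30 days
Anchor: Jan 1, 2045. With p = 2045 - 1 = 2044: (p + p//4 - p//100 + p//400) mod 7 = (2044 + 511 - 20 + 5) mod 7 = 2540 mod 7 = 6 -> Sunday (Mon=0 ... Sun=6)
Days before June (Jan-May): 151; June 1 index = (6 + 151) mod 7 = 3 -> Thursday
First Monday is June 5
Mondays: 5, 12, 19, 26

4 Mondays


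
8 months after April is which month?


April is month 4
4 + 8 = 12

December


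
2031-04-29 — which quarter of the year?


Month: April (month 4)
Q1: Jan-Mar, Q2: Apr-Jun, Q3: Jul-Sep, Q4: Oct-Dec

Q2


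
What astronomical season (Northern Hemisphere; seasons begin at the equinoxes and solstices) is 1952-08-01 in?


Date: August 1
Astronomical Summer (approx.; exact equinox/solstice day varies by year): June 21 to September 21
August 1 falls within the Summer window

Summer


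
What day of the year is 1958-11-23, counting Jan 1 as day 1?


Date: November 23, 1958
Days in months 1 through 10: 304
Plus 23 days in November

Day of year: 327


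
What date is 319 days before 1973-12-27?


Start: 1973-12-27, subtract 319 days
Back 27 days from December 27 reaches November 30, 1973 -> 292 left
November 1973 has 30 days -> back to October 31, 1973 -> 262 left
October 1973 has 31 days -> back to September 30, 1973 -> 231 left
September 1973 has 30 days -> back to August 31, 1973 -> 201 left
August 1973 has 31 days -> back to July 31, 1973 -> 170 left
July 1973 has 31 days -> back to June 30, 1973 -> 139 left
June 1973 has 30 days -> back to May 31, 1973 -> 109 left
May 1973 has 31 days -> back to April 30, 1973 -> 78 left
April 1973 has 30 days -> back to March 31, 1973 -> 48 left
March 1973 has 31 days -> back to February 28, 1973 -> 17 left
February 1973: 28 - 17 = 11 -> lands on February 11

Result: 1973-02-11


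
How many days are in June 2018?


June 2018

30 days


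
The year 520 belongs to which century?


Century = (year - 1) // 100 + 1
= (520 - 1) // 100 + 1
= 519 // 100 + 1
= 5 + 1

6th century


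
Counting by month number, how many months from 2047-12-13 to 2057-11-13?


From December 2047 to November 2057
10 years * 12 = 120 months, minus 1 month = 119

119 months


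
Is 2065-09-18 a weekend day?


Anchor: Jan 1, 2065. With p = 2065 - 1 = 2064: (p + p//4 - p//100 + p//400) mod 7 = (2064 + 516 - 20 + 5) mod 7 = 2565 mod 7 = 3 -> Thursday (Mon=0 ... Sun=6)
Day of year: 261; offset = 260
Weekday index = (3 + 260) mod 7 = 4 -> Friday
Weekend days: Saturday, Sunday

No


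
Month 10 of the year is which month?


Month 10 of 12

October


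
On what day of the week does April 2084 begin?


Target: April 1, 2084
Anchor: Jan 1, 2084. With p = 2084 - 1 = 2083: (p + p//4 - p//100 + p//400) mod 7 = (2083 + 520 - 20 + 5) mod 7 = 2588 mod 7 = 5 -> Saturday (Mon=0 ... Sun=6)
Days before April (Jan-Mar): 91 days
Weekday index = (5 + 91) mod 7 = 5

Saturday


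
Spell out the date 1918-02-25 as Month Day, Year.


ISO 1918-02-25 parses as year=1918, month=02, day=25
Month 2 -> February

February 25, 1918


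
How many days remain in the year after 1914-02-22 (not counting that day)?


Day of year: 53 of 365
Remaining = 365 - 53

312 days


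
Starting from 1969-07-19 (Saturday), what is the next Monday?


Current: Saturday
Target: Monday
Days ahead: 2

Next Monday: 1969-07-21


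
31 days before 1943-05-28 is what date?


Start: 1943-05-28, subtract 31 days
Back 28 days from May 28 reaches April 30, 1943 -> 3 left
April 1943: 30 - 3 = 27 -> lands on April 27

Result: 1943-04-27


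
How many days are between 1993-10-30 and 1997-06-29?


From 1993-10-30 to 1997-06-29
1993-10-30: days before October = 31 + 28 + 31 + 30 + 31 + 30 + 31 + 31 + 30 = 273 (1993 is not a leap year); day of year = 273 + 30 = 303
1997-06-29: days before June = 31 + 28 + 31 + 30 + 31 = 151 (1997 is not a leap year); day of year = 151 + 29 = 180
Rest of 1993: 365 - 303 = 62
Full years 1994 (365), 1995 (365), 1996 (366): 1096
Total = 62 + 1096 + 180 = 1338

1338 days


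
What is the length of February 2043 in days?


February 2043 (leap year: no)

28 days


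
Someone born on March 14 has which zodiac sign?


Date: March 14
Conventional tropical zodiac dates: Pisces from February 19 onward; Aries starts March 21
March 14 falls within the Pisces range

Pisces


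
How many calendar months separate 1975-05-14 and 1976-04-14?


From May 1975 to April 1976
1 year * 12 = 12 months, minus 1 month = 11

11 months


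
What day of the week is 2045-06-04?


Date: June 4, 2045
Anchor: Jan 1, 2045. With p = 2045 - 1 = 2044: (p + p//4 - p//100 + p//400) mod 7 = (2044 + 511 - 20 + 5) mod 7 = 2540 mod 7 = 6 -> Sunday (Mon=0 ... Sun=6)
Days before June (Jan-May): 151; offset = 151 + 4 - 1 = 154
Weekday index = (6 + 154) mod 7 = 6

Day of the week: Sunday


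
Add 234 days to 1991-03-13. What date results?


Start: 1991-03-13, add 234 days
March 1991 has 31 days: 31 - 13 = 18 days to March 31 -> 216 left
April 1991 has 30 days -> 186 left
May 1991 has 31 days -> 155 left
June 1991 has 30 days -> 125 left
July 1991 has 31 days -> 94 left
August 1991 has 31 days -> 63 left
September 1991 has 30 days -> 33 left
October 1991 has 31 days -> 2 left
November 1991: 2 <= 30 -> lands on November 2

Result: 1991-11-02


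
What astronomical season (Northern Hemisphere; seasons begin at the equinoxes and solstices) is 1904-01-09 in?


Date: January 9
Astronomical Winter (approx.; exact equinox/solstice day varies by year): December 21 to March 19
January 9 falls within the Winter window

Winter


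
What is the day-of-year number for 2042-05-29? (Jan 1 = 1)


Date: May 29, 2042
Days in months 1 through 4: 120
Plus 29 days in May

Day of year: 149


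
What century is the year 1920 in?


Century = (year - 1) // 100 + 1
= (1920 - 1) // 100 + 1
= 1919 // 100 + 1
= 19 + 1

20th century


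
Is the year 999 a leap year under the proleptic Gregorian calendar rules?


Gregorian leap year rule: divisible by 4, but not by 100, unless also by 400.
999 is not divisible by 4 -> not a leap year

No


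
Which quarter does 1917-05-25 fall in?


Month: May (month 5)
Q1: Jan-Mar, Q2: Apr-Jun, Q3: Jul-Sep, Q4: Oct-Dec

Q2


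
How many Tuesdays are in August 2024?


August 2024 has 31 days
Anchor: Jan 1, 2024. With p = 2024 - 1 = 2023: (p + p//4 - p//100 + p//400) mod 7 = (2023 + 505 - 20 + 5) mod 7 = 2513 mod 7 = 0 -> Monday (Mon=0 ... Sun=6)
Days before August (Jan-Jul): 213; August 1 index = (0 + 213) mod 7 = 3 -> Thursday
First Tuesday is August 6
Tuesdays: 6, 13, 20, 27

4 Tuesdays


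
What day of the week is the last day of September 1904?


September 1904 has 30 days
Anchor: Jan 1, 1904. With p = 1904 - 1 = 1903: (p + p//4 - p//100 + p//400) mod 7 = (1903 + 475 - 19 + 4) mod 7 = 2363 mod 7 = 4 -> Friday (Mon=0 ... Sun=6)
Days before September (Jan-Aug): 244; September 1 index = (4 + 244) mod 7 = 3 -> Thursday
Last day offset: 30 - 1 = 29 days
Weekday index = (3 + 29) mod 7 = 4

Friday, September 30


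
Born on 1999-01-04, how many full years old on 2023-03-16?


Birth: 1999-01-04
Reference: 2023-03-16
Year difference: 2023 - 1999 = 24

24 years old


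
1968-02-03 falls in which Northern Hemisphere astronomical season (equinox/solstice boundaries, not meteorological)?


Date: February 3
Astronomical Winter (approx.; exact equinox/solstice day varies by year): December 21 to March 19
February 3 falls within the Winter window

Winter


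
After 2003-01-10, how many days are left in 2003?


Day of year: 10 of 365
Remaining = 365 - 10

355 days


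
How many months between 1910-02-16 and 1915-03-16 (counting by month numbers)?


From February 1910 to March 1915
5 years * 12 = 60 months, plus 1 month = 61

61 months


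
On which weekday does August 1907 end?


August 1907 has 31 days
Anchor: Jan 1, 1907. With p = 1907 - 1 = 1906: (p + p//4 - p//100 + p//400) mod 7 = (1906 + 476 - 19 + 4) mod 7 = 2367 mod 7 = 1 -> Tuesday (Mon=0 ... Sun=6)
Days before August (Jan-Jul): 212; August 1 index = (1 + 212) mod 7 = 3 -> Thursday
Last day offset: 31 - 1 = 30 days
Weekday index = (3 + 30) mod 7 = 5

Saturday, August 31


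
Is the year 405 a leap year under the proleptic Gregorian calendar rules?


Gregorian leap year rule: divisible by 4, but not by 100, unless also by 400.
405 is not divisible by 4 -> not a leap year

No


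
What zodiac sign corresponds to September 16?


Date: September 16
Conventional tropical zodiac dates: Virgo from August 23 onward; Libra starts September 23
September 16 falls within the Virgo range

Virgo


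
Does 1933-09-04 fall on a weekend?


Anchor: Jan 1, 1933. With p = 1933 - 1 = 1932: (p + p//4 - p//100 + p//400) mod 7 = (1932 + 483 - 19 + 4) mod 7 = 2400 mod 7 = 6 -> Sunday (Mon=0 ... Sun=6)
Day of year: 247; offset = 246
Weekday index = (6 + 246) mod 7 = 0 -> Monday
Weekend days: Saturday, Sunday

No


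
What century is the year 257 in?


Century = (year - 1) // 100 + 1
= (257 - 1) // 100 + 1
= 256 // 100 + 1
= 2 + 1

3rd century


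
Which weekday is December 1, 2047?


Target: December 1, 2047
Anchor: Jan 1, 2047. With p = 2047 - 1 = 2046: (p + p//4 - p//100 + p//400) mod 7 = (2046 + 511 - 20 + 5) mod 7 = 2542 mod 7 = 1 -> Tuesday (Mon=0 ... Sun=6)
Days before December (Jan-Nov): 334 days
Weekday index = (1 + 334) mod 7 = 6

Sunday


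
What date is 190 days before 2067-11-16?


Start: 2067-11-16, subtract 190 days
Back 16 days from November 16 reaches October 31, 2067 -> 174 left
October 2067 has 31 days -> back to September 30, 2067 -> 143 left
September 2067 has 30 days -> back to August 31, 2067 -> 113 left
August 2067 has 31 days -> back to July 31, 2067 -> 82 left
July 2067 has 31 days -> back to June 30, 2067 -> 51 left
June 2067 has 30 days -> back to May 31, 2067 -> 21 left
May 2067: 31 - 21 = 10 -> lands on May 10

Result: 2067-05-10


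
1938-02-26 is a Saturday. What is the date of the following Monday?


Current: Saturday
Target: Monday
Days ahead: 2

Next Monday: 1938-02-28


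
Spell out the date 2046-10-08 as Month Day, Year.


ISO 2046-10-08 parses as year=2046, month=10, day=08
Month 10 -> October

October 8, 2046


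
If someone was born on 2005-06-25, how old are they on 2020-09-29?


Birth: 2005-06-25
Reference: 2020-09-29
Year difference: 2020 - 2005 = 15

15 years old


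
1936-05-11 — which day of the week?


Date: May 11, 1936
Anchor: Jan 1, 1936. With p = 1936 - 1 = 1935: (p + p//4 - p//100 + p//400) mod 7 = (1935 + 483 - 19 + 4) mod 7 = 2403 mod 7 = 2 -> Wednesday (Mon=0 ... Sun=6)
Days before May (Jan-Apr): 121; offset = 121 + 11 - 1 = 131
Weekday index = (2 + 131) mod 7 = 0

Day of the week: Monday


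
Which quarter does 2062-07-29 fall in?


Month: July (month 7)
Q1: Jan-Mar, Q2: Apr-Jun, Q3: Jul-Sep, Q4: Oct-Dec

Q3


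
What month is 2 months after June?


June is month 6
6 + 2 = 8

August


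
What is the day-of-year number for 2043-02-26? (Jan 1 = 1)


Date: February 26, 2043
Days in months 1 through 1: 31
Plus 26 days in February

Day of year: 57


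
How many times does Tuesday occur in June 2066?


June 2066 has 30 days
Anchor: Jan 1, 2066. With p = 2066 - 1 = 2065: (p + p//4 - p//100 + p//400) mod 7 = (2065 + 516 - 20 + 5) mod 7 = 2566 mod 7 = 4 -> Friday (Mon=0 ... Sun=6)
Days before June (Jan-May): 151; June 1 index = (4 + 151) mod 7 = 1 -> Tuesday
First Tuesday is June 1
Tuesdays: 1, 8, 15, 22, 29

5 Tuesdays


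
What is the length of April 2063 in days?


April 2063

30 days


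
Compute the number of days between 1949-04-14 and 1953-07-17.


From 1949-04-14 to 1953-07-17
1949-04-14: days before April = 31 + 28 + 31 = 90 (1949 is not a leap year); day of year = 90 + 14 = 104
1953-07-17: days before July = 31 + 28 + 31 + 30 + 31 + 30 = 181 (1953 is not a leap year); day of year = 181 + 17 = 198
Rest of 1949: 365 - 104 = 261
Full years 1950 (365), 1951 (365), 1952 (366): 1096
Total = 261 + 1096 + 198 = 1555

1555 days


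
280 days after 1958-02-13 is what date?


Start: 1958-02-13, add 280 days
February 1958 has 28 days: 28 - 13 = 15 days to February 28 -> 265 left
March 1958 has 31 days -> 234 left
April 1958 has 30 days -> 204 left
May 1958 has 31 days -> 173 left
June 1958 has 30 days -> 143 left
July 1958 has 31 days -> 112 left
August 1958 has 31 days -> 81 left
September 1958 has 30 days -> 51 left
October 1958 has 31 days -> 20 left
November 1958: 20 <= 30 -> lands on November 20

Result: 1958-11-20


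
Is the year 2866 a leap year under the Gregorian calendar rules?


Gregorian leap year rule: divisible by 4, but not by 100, unless also by 400.
2866 is not divisible by 4 -> not a leap year

No


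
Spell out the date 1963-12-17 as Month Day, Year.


ISO 1963-12-17 parses as year=1963, month=12, day=17
Month 12 -> December

December 17, 1963


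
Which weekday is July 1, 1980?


Target: July 1, 1980
Anchor: Jan 1, 1980. With p = 1980 - 1 = 1979: (p + p//4 - p//100 + p//400) mod 7 = (1979 + 494 - 19 + 4) mod 7 = 2458 mod 7 = 1 -> Tuesday (Mon=0 ... Sun=6)
Days before July (Jan-Jun): 182 days
Weekday index = (1 + 182) mod 7 = 1

Tuesday


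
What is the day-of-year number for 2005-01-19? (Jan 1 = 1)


Date: January 19, 2005
No months before January
Plus 19 days in January

Day of year: 19


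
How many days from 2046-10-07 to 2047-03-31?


From 2046-10-07 to 2047-03-31
2046-10-07: days before October = 31 + 28 + 31 + 30 + 31 + 30 + 31 + 31 + 30 = 273 (2046 is not a leap year); day of year = 273 + 7 = 280
2047-03-31: days before March = 31 + 28 = 59 (2047 is not a leap year); day of year = 59 + 31 = 90
Rest of 2046: 365 - 280 = 85
Total = 85 + 90 = 175

175 days


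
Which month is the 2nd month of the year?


Month 2 of 12

February


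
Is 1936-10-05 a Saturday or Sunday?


Anchor: Jan 1, 1936. With p = 1936 - 1 = 1935: (p + p//4 - p//100 + p//400) mod 7 = (1935 + 483 - 19 + 4) mod 7 = 2403 mod 7 = 2 -> Wednesday (Mon=0 ... Sun=6)
Day of year: 279; offset = 278
Weekday index = (2 + 278) mod 7 = 0 -> Monday
Weekend days: Saturday, Sunday

No


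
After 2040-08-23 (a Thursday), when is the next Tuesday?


Current: Thursday
Target: Tuesday
Days ahead: 5

Next Tuesday: 2040-08-28
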